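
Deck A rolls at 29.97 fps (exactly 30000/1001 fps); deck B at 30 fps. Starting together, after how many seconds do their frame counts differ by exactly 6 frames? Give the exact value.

200.2 seconds

The gap grows by |30 − 30000/1001| = 30/1001 frames per second.
Time for a 6-frame gap: 6 ÷ (30/1001) = 200.2 s.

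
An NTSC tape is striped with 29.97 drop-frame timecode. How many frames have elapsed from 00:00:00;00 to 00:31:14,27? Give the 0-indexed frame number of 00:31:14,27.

56191

Complete 10-minute blocks: 3, each 17982 frames → 53946.
Remaining 1 whole minute in the current block: 1800 + 0 × 1798 = 1800 frames.
Within the current minute: 14 × 30 + 27 − 2 = 445 (labels ;00/;01 skipped at this minute). Total = 53946 + 1800 + 445 = 56191.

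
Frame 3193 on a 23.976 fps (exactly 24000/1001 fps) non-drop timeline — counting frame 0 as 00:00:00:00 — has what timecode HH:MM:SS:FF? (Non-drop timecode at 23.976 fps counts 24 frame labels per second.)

00:02:13:01

3193 ÷ 24 = 133 full seconds, remainder 1 frame.
133 s = 0 h 2 min 13 s.
Timecode: 00:02:13:01.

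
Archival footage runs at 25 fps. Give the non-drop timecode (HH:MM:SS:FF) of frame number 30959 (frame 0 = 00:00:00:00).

30959 ÷ 25 = 1238 full seconds, remainder 9 frames.
1238 s = 0 h 20 min 38 s.
Timecode: 00:20:38:09.

00:20:38:09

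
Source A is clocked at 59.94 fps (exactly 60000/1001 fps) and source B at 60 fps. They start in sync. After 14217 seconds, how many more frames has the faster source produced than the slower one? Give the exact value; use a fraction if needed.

121860/143 frames

A emits 60000/1001 × 14217 = 121860000/143 frames; B emits 60 × 14217 = 853020.
Difference = 121860/143 frames (≈ 852.1678); B is ahead of A.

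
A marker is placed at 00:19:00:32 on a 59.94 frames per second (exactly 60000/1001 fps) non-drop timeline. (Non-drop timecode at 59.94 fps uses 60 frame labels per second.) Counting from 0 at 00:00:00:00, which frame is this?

Total seconds to the label: (0 × 3600 + 19 × 60 + 0) = 1140.
Frame index = 1140 × 60 + 32 = 68432.

frame 68432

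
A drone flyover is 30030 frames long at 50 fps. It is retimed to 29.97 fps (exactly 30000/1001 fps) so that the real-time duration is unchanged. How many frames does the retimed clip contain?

Target frames = source frames × (target rate / source rate) = 30030 × (30000/1001)/(50) = 30030 × 600/1001 = 18000.

18000 frames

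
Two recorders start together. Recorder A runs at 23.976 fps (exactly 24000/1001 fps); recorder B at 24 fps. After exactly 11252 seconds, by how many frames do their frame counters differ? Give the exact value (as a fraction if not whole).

270048/1001 frames

A emits 24000/1001 × 11252 = 270048000/1001 frames; B emits 24 × 11252 = 270048.
Difference = 270048/1001 frames (≈ 269.7782); B is ahead of A.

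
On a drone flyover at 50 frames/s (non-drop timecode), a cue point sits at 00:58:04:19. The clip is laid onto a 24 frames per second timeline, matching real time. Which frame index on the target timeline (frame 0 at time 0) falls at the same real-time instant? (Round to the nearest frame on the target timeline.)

Source frame index: (0×3600 + 58×60 + 4) × 50 + 19 = 174219.
Real time: 174219 / (50) = 174219/50 s.
Target frame: (174219/50) × (24) = 2090628/25 ≈ 83625.120 → 83625.

frame 83625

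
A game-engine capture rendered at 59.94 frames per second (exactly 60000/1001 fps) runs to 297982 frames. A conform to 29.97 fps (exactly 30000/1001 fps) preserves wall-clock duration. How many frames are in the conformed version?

148991 frames

Target frames = source frames × (target rate / source rate) = 297982 × (30000/1001)/(60000/1001) = 297982 × 1/2 = 148991.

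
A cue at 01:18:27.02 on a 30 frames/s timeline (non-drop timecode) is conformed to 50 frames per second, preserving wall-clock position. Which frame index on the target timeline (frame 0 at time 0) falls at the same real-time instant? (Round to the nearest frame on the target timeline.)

Source frame index: (1×3600 + 18×60 + 27) × 30 + 2 = 141212.
Real time: 141212 / (30) = 70606/15 s.
Target frame: (70606/15) × (50) = 706060/3 ≈ 235353.333 → 235353.

frame 235353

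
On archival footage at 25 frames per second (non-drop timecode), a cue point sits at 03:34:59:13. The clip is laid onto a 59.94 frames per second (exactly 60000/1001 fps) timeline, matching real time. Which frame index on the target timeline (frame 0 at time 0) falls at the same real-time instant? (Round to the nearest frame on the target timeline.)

frame 773198

Source frame index: (3×3600 + 34×60 + 59) × 25 + 13 = 322488.
Real time: 322488 / (25) = 322488/25 s.
Target frame: (322488/25) × (60000/1001) = 773971200/1001 ≈ 773198.002 → 773198.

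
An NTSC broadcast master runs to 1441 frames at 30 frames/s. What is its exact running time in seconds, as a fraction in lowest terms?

1441/30 seconds

Running time = 1441 ÷ (30) = 1441 × 1/30 = 1441/30 s.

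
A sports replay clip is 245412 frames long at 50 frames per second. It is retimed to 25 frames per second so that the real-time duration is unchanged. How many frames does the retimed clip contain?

Target frames = source frames × (target rate / source rate) = 245412 × (25)/(50) = 245412 × 1/2 = 122706.

122706 frames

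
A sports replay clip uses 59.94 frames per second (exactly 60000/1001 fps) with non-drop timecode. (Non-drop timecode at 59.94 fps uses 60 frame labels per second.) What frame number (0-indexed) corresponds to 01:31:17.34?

328654

Total seconds to the label: (1 × 3600 + 31 × 60 + 17) = 5477.
Frame index = 5477 × 60 + 34 = 328654.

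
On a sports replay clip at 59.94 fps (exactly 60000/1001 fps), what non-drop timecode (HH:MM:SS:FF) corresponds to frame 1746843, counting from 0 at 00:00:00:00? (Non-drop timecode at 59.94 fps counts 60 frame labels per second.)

08:05:14:03

1746843 ÷ 60 = 29114 full seconds, remainder 3 frames.
29114 s = 8 h 5 min 14 s.
Timecode: 08:05:14:03.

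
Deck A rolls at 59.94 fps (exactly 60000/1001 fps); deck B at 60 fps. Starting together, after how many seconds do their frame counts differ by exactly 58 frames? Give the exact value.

The gap grows by |60 − 60000/1001| = 60/1001 frames per second.
Time for a 58-frame gap: 58 ÷ (60/1001) = 29029/30 s.

29029/30 seconds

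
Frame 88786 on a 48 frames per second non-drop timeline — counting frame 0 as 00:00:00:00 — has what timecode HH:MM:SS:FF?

00:30:49:34

88786 ÷ 48 = 1849 full seconds, remainder 34 frames.
1849 s = 0 h 30 min 49 s.
Timecode: 00:30:49:34.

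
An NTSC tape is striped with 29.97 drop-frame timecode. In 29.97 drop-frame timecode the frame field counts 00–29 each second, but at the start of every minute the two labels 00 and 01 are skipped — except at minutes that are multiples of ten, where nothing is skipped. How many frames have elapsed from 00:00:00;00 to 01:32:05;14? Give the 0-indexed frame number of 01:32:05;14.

165598

Complete 10-minute blocks: 9, each 17982 frames → 161838.
Remaining 2 whole minutes in the current block: 1800 + 1 × 1798 = 3598 frames.
Within the current minute: 5 × 30 + 14 − 2 = 162 (labels ;00/;01 skipped at this minute). Total = 161838 + 3598 + 162 = 165598.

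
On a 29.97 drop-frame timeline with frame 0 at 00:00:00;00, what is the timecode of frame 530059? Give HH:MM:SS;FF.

04:54:46;09

Ten DF minutes hold 17982 frames, so frame 530059 lies in block 29 (frames 521478–539459) with 8581 frames into that block.
The block's first minute is 1800 frames and the rest 1798 each; 8581 frames reaches minute 4, so 29 × 18 + 4 × 2 = 530 labels have been skipped so far.
Adding those back, label number 530059 + 530 = 530589 at 30 labels/s is 17686 s + 9 f = 4 h 54 min 46 s frame 9, i.e. 04:54:46;09.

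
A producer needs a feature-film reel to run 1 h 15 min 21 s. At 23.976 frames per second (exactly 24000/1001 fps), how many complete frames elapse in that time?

108395 frames

1 h 15 min 21 s = 4521 s.
Frames = 4521 × 24000/1001 = 9864000/91 ≈ 108395.6044.
Complete frames: 108395.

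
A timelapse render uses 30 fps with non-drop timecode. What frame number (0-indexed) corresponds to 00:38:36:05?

Total seconds to the label: (0 × 3600 + 38 × 60 + 36) = 2316.
Frame index = 2316 × 30 + 5 = 69485.

frame 69485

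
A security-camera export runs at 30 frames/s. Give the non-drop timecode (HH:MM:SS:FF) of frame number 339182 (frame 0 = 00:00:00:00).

03:08:26:02

339182 ÷ 30 = 11306 full seconds, remainder 2 frames.
11306 s = 3 h 8 min 26 s.
Timecode: 03:08:26:02.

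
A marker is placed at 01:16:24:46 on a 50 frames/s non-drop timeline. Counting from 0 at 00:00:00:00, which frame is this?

Total seconds to the label: (1 × 3600 + 16 × 60 + 24) = 4584.
Frame index = 4584 × 50 + 46 = 229246.

229246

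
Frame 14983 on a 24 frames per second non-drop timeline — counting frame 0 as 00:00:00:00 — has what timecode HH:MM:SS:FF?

14983 ÷ 24 = 624 full seconds, remainder 7 frames.
624 s = 0 h 10 min 24 s.
Timecode: 00:10:24:07.

00:10:24:07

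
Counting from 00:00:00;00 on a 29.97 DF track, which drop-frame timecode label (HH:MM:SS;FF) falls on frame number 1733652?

16:04:06;08

Ten DF minutes hold 17982 frames, so frame 1733652 lies in block 96 (frames 1726272–1744253) with 7380 frames into that block.
The block's first minute is 1800 frames and the rest 1798 each; 7380 frames reaches minute 4, so 96 × 18 + 4 × 2 = 1736 labels have been skipped so far.
Adding those back, label number 1733652 + 1736 = 1735388 at 30 labels/s is 57846 s + 8 f = 16 h 4 min 6 s frame 8, i.e. 16:04:06;08.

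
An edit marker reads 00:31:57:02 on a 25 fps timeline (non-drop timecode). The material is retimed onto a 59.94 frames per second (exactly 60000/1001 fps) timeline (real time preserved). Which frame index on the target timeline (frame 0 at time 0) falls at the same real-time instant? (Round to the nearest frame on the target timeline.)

frame 114910

Source frame index: (0×3600 + 31×60 + 57) × 25 + 2 = 47927.
Real time: 47927 / (25) = 47927/25 s.
Target frame: (47927/25) × (60000/1001) = 10456800/91 ≈ 114909.890 → 114910.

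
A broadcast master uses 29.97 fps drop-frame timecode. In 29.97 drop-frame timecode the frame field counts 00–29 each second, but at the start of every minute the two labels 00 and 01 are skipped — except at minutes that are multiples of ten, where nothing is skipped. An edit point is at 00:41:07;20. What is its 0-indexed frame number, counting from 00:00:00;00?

Complete 10-minute blocks: 4, each 17982 frames → 71928.
Remaining 1 whole minute in the current block: 1800 + 0 × 1798 = 1800 frames.
Within the current minute: 7 × 30 + 20 − 2 = 228 (labels ;00/;01 skipped at this minute). Total = 71928 + 1800 + 228 = 73956.

73956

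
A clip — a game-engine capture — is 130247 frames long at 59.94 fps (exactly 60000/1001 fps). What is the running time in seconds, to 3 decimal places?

Running time = 130247 × 1001/60000 = 130377247/60000 s ≈ 2172.954 s.

2172.954 seconds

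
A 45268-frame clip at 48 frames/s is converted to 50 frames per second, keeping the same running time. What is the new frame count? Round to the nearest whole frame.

Frames at target rate = 45268 × (50) / (48) = 282925/6 ≈ 47154.167.
Nearest whole frame: 47154.

47154 frames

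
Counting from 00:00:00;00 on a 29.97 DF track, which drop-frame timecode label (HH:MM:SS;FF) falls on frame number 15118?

00:08:24;14

Ten DF minutes hold 17982 frames, so frame 15118 lies in block 0 (frames 0–17981) with 15118 frames into that block.
The block's first minute is 1800 frames and the rest 1798 each; 15118 frames reaches minute 8, so 0 × 18 + 8 × 2 = 16 labels have been skipped so far.
Adding those back, label number 15118 + 16 = 15134 at 30 labels/s is 504 s + 14 f = 0 h 8 min 24 s frame 14, i.e. 00:08:24;14.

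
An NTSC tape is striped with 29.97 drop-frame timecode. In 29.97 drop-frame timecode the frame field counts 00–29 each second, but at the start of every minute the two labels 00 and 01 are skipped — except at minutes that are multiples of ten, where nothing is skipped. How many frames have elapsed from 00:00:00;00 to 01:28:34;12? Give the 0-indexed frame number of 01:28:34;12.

159272

As if non-drop at 30 labels/s: (1 × 3600 + 28 × 60 + 34) × 30 + 12 = 159432.
Minute boundaries passed: 88; those not divisible by 10: 88 − 8 = 80; dropped labels = 2 × 80 = 160.
Actual frame index = 159432 − 160 = 159272.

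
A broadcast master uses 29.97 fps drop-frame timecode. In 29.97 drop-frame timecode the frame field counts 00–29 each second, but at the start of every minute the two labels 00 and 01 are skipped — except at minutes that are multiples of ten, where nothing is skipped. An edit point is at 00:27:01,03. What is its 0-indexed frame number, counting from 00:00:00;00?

48583

As if non-drop at 30 labels/s: (0 × 3600 + 27 × 60 + 1) × 30 + 3 = 48633.
Minute boundaries passed: 27; those not divisible by 10: 27 − 2 = 25; dropped labels = 2 × 25 = 50.
Actual frame index = 48633 − 50 = 48583.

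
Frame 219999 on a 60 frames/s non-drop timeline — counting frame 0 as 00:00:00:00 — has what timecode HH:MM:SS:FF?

01:01:06:39

219999 ÷ 60 = 3666 full seconds, remainder 39 frames.
3666 s = 1 h 1 min 6 s.
Timecode: 01:01:06:39.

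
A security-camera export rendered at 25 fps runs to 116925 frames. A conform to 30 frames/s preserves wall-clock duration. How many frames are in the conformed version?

Frames at target rate = 116925 × (30) / (25) = 140310.

140310 frames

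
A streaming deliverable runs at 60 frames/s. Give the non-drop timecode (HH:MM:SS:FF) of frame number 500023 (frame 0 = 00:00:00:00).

500023 ÷ 60 = 8333 full seconds, remainder 43 frames.
8333 s = 2 h 18 min 53 s.
Timecode: 02:18:53:43.

02:18:53:43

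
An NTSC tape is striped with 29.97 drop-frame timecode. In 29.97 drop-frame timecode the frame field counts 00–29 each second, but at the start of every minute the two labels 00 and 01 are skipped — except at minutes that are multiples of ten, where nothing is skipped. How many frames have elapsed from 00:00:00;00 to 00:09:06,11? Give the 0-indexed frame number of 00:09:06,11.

As if non-drop at 30 labels/s: (0 × 3600 + 9 × 60 + 6) × 30 + 11 = 16391.
Minute boundaries passed: 9; those not divisible by 10: 9 − 0 = 9; dropped labels = 2 × 9 = 18.
Actual frame index = 16391 − 18 = 16373.

16373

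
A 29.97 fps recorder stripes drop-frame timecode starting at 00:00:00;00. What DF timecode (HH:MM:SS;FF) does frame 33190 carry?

Each 10-minute DF block holds 10 × 60 × 30 − 9 × 2 = 17982 frames. 33190 ÷ 17982 → 1 full block, remainder 15208.
Within the partial block the first minute is 1800 frames and each further minute 1798, so 8 further minute boundaries passed. Total skipped labels = 18 × 1 + 2 × 8 = 34.
Non-drop label index = 33190 + 34 = 33224; at 30 labels/s that is 00:18:27:14, i.e. DF 00:18:27;14.

00:18:27;14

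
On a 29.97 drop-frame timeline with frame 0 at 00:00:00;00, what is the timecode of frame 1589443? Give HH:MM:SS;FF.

Each 10-minute DF block holds 10 × 60 × 30 − 9 × 2 = 17982 frames. 1589443 ÷ 17982 → 88 full blocks, remainder 7027.
Within the partial block the first minute is 1800 frames and each further minute 1798, so 3 further minute boundaries passed. Total skipped labels = 18 × 88 + 2 × 3 = 1590.
Non-drop label index = 1589443 + 1590 = 1591033; at 30 labels/s that is 14:43:54:13, i.e. DF 14:43:54;13.

14:43:54;13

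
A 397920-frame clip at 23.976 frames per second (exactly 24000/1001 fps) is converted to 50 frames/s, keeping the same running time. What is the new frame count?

Target frames = source frames × (target rate / source rate) = 397920 × (50)/(24000/1001) = 397920 × 1001/480 = 829829.

829829 frames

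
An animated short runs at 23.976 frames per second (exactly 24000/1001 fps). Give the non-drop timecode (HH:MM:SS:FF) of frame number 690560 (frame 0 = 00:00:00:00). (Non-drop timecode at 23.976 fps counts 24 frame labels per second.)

07:59:33:08

690560 ÷ 24 = 28773 full seconds, remainder 8 frames.
28773 s = 7 h 59 min 33 s.
Timecode: 07:59:33:08.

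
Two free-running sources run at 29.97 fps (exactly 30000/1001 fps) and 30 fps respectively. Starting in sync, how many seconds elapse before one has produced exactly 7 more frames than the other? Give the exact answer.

7007/30 seconds

The gap grows by |30 − 30000/1001| = 30/1001 frames per second.
Time for a 7-frame gap: 7 ÷ (30/1001) = 7007/30 s.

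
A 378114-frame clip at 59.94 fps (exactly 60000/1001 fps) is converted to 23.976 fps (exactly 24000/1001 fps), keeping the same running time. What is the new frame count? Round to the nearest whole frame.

Frames at target rate = 378114 × (24000/1001) / (60000/1001) = 756228/5 ≈ 151245.600.
Nearest whole frame: 151246.

151246 frames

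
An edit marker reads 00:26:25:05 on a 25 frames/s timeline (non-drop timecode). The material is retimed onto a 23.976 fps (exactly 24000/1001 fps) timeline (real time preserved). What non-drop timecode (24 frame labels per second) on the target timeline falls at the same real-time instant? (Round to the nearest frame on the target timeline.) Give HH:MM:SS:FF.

00:26:23:15

Source frame index: (0×3600 + 26×60 + 25) × 25 + 5 = 39630.
Real time: 39630 / (25) = 7926/5 s.
Target frame: (7926/5) × (24000/1001) = 38044800/1001 ≈ 38006.793 → 38007.
At 24 labels/s: frame 38007 → 00:26:23:15.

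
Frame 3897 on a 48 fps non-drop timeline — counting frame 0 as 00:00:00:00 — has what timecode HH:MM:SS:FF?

00:01:21:09

3897 ÷ 48 = 81 full seconds, remainder 9 frames.
81 s = 0 h 1 min 21 s.
Timecode: 00:01:21:09.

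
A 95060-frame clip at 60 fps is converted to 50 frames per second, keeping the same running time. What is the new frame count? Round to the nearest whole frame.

79217 frames

Frames at target rate = 95060 × (50) / (60) = 237650/3 ≈ 79216.667.
Nearest whole frame: 79217.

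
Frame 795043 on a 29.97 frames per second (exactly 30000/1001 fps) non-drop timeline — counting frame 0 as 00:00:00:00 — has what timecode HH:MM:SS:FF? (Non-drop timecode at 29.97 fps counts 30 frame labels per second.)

795043 ÷ 30 = 26501 full seconds, remainder 13 frames.
26501 s = 7 h 21 min 41 s.
Timecode: 07:21:41:13.

07:21:41:13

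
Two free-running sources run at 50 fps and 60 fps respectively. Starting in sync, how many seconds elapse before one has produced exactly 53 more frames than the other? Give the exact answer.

5.3 seconds

The gap grows by |60 − 50| = 10 frames per second.
Time for a 53-frame gap: 53 ÷ (10) = 5.3 s.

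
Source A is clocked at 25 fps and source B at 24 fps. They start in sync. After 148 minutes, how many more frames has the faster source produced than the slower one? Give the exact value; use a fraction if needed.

148 min = 8880 s.
A emits 25 × 8880 = 222000 frames; B emits 24 × 8880 = 213120.
Difference = 8880 frames; B is behind A.

8880 frames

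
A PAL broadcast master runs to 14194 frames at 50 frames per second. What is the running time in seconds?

Running time = 14194 / (50) = 283.88 s.

283.88 seconds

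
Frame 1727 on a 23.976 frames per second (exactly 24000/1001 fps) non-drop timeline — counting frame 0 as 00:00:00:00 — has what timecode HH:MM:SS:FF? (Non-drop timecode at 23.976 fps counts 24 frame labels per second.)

00:01:11:23

1727 ÷ 24 = 71 full seconds, remainder 23 frames.
71 s = 0 h 1 min 11 s.
Timecode: 00:01:11:23.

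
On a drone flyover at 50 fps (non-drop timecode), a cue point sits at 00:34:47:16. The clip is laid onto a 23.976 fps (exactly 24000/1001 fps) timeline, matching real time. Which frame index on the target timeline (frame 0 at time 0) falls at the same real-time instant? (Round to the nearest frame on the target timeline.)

Source frame index: (0×3600 + 34×60 + 47) × 50 + 16 = 104366.
Real time: 104366 / (50) = 52183/25 s.
Target frame: (52183/25) × (24000/1001) = 50095680/1001 ≈ 50045.634 → 50046.

frame 50046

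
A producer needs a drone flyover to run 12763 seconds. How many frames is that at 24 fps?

Frames = 12763 × 24 = 306312.

306312 frames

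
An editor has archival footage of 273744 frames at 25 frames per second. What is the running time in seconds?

Running time = 273744 / (25) = 10949.76 s.

10949.76 seconds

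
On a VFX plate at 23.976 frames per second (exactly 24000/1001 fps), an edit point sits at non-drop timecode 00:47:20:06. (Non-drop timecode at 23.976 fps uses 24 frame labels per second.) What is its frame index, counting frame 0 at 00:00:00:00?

Total seconds to the label: (0 × 3600 + 47 × 60 + 20) = 2840.
Frame index = 2840 × 24 + 6 = 68166.

frame 68166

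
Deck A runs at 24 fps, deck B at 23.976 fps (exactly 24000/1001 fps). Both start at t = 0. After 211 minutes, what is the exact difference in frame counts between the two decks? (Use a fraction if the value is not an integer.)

211 min = 12660 s.
A emits 24 × 12660 = 303840 frames; B emits 24000/1001 × 12660 = 303840000/1001.
Difference = 303840/1001 frames (≈ 303.5365); B is behind A.

303840/1001 frames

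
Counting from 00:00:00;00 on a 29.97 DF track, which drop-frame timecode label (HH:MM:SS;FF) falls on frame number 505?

00:00:16;25

Ten DF minutes hold 17982 frames, so frame 505 lies in block 0 (frames 0–17981) with 505 frames into that block.
The block's first minute is 1800 frames and the rest 1798 each; 505 frames reaches minute 0, so 0 × 18 + 0 × 2 = 0 labels have been skipped so far.
Adding those back, label number 505 + 0 = 505 at 30 labels/s is 16 s + 25 f = 0 h 0 min 16 s frame 25, i.e. 00:00:16;25.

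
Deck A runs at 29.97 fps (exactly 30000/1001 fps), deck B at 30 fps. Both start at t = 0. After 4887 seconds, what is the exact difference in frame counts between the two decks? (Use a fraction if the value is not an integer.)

146610/1001 frames

A emits 30000/1001 × 4887 = 146610000/1001 frames; B emits 30 × 4887 = 146610.
Difference = 146610/1001 frames (≈ 146.4635); B is ahead of A.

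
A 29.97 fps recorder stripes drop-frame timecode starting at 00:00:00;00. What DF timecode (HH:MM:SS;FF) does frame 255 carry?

00:00:08;15

Ten DF minutes hold 17982 frames, so frame 255 lies in block 0 (frames 0–17981) with 255 frames into that block.
The block's first minute is 1800 frames and the rest 1798 each; 255 frames reaches minute 0, so 0 × 18 + 0 × 2 = 0 labels have been skipped so far.
Adding those back, label number 255 + 0 = 255 at 30 labels/s is 8 s + 15 f = 0 h 0 min 8 s frame 15, i.e. 00:00:08;15.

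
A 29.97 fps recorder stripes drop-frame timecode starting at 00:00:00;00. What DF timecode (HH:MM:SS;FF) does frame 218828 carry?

02:01:41;16

Ten DF minutes hold 17982 frames, so frame 218828 lies in block 12 (frames 215784–233765) with 3044 frames into that block.
The block's first minute is 1800 frames and the rest 1798 each; 3044 frames reaches minute 1, so 12 × 18 + 1 × 2 = 218 labels have been skipped so far.
Adding those back, label number 218828 + 218 = 219046 at 30 labels/s is 7301 s + 16 f = 2 h 1 min 41 s frame 16, i.e. 02:01:41;16.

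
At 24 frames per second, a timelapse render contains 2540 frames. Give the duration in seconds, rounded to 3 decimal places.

105.833 seconds

Running time = 2540 × 1/24 = 635/6 s ≈ 105.833 s.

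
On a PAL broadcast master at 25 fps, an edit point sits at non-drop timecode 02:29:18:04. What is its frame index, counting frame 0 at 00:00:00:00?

frame 223954

Total seconds to the label: (2 × 3600 + 29 × 60 + 18) = 8958.
Frame index = 8958 × 25 + 4 = 223954.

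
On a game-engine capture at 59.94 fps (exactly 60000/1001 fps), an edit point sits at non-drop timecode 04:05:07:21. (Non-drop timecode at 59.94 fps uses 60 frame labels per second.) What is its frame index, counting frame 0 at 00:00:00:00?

frame 882441

Total seconds to the label: (4 × 3600 + 5 × 60 + 7) = 14707.
Frame index = 14707 × 60 + 21 = 882441.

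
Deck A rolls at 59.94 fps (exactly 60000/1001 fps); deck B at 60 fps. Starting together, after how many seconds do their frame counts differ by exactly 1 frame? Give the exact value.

1001/60 seconds

The gap grows by |60 − 60000/1001| = 60/1001 frames per second.
Time for a 1-frame gap: 1 ÷ (60/1001) = 1001/60 s.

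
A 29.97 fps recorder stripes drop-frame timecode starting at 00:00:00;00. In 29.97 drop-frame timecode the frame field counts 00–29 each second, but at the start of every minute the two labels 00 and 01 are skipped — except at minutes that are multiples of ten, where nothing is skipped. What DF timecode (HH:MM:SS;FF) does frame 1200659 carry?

Each 10-minute DF block holds 10 × 60 × 30 − 9 × 2 = 17982 frames. 1200659 ÷ 17982 → 66 full blocks, remainder 13847.
Within the partial block the first minute is 1800 frames and each further minute 1798, so 7 further minute boundaries passed. Total skipped labels = 18 × 66 + 2 × 7 = 1202.
Non-drop label index = 1200659 + 1202 = 1201861; at 30 labels/s that is 11:07:42:01, i.e. DF 11:07:42;01.

11:07:42;01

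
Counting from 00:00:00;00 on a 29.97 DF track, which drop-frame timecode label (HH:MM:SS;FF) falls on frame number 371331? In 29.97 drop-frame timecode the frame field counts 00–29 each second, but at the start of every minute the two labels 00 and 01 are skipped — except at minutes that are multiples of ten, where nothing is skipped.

Each 10-minute DF block holds 10 × 60 × 30 − 9 × 2 = 17982 frames. 371331 ÷ 17982 → 20 full blocks, remainder 11691.
Within the partial block the first minute is 1800 frames and each further minute 1798, so 6 further minute boundaries passed. Total skipped labels = 18 × 20 + 2 × 6 = 372.
Non-drop label index = 371331 + 372 = 371703; at 30 labels/s that is 03:26:30:03, i.e. DF 03:26:30;03.

03:26:30;03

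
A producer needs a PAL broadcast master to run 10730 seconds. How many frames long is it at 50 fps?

Frames = 10730 × 50 = 536500.

536500 frames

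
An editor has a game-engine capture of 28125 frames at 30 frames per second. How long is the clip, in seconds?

937.5 seconds

Running time = 28125 / (30) = 937.5 s.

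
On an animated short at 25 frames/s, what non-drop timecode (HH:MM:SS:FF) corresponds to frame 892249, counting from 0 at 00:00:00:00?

09:54:49:24

892249 ÷ 25 = 35689 full seconds, remainder 24 frames.
35689 s = 9 h 54 min 49 s.
Timecode: 09:54:49:24.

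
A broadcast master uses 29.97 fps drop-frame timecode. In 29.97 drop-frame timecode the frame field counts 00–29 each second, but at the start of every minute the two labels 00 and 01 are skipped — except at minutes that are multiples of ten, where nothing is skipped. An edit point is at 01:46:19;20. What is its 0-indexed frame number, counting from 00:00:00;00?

As if non-drop at 30 labels/s: (1 × 3600 + 46 × 60 + 19) × 30 + 20 = 191390.
Minute boundaries passed: 106; those not divisible by 10: 106 − 10 = 96; dropped labels = 2 × 96 = 192.
Actual frame index = 191390 − 192 = 191198.

191198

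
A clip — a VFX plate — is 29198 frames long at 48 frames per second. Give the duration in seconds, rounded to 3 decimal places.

608.292 seconds

Running time = 29198 × 1/48 = 14599/24 s ≈ 608.292 s.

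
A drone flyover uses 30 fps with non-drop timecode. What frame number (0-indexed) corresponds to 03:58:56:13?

Total seconds to the label: (3 × 3600 + 58 × 60 + 56) = 14336.
Frame index = 14336 × 30 + 13 = 430093.

frame 430093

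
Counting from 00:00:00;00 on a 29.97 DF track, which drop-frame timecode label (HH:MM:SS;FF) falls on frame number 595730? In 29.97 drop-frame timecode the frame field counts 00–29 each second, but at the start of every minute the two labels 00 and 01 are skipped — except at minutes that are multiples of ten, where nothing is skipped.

05:31:17;16

Each 10-minute DF block holds 10 × 60 × 30 − 9 × 2 = 17982 frames. 595730 ÷ 17982 → 33 full blocks, remainder 2324.
Within the partial block the first minute is 1800 frames and each further minute 1798, so 1 further minute boundary passed. Total skipped labels = 18 × 33 + 2 × 1 = 596.
Non-drop label index = 595730 + 596 = 596326; at 30 labels/s that is 05:31:17:16, i.e. DF 05:31:17;16.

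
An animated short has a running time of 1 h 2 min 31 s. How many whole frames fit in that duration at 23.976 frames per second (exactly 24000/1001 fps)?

89934 frames

1 h 2 min 31 s = 3751 s.
Frames = 3751 × 24000/1001 = 8184000/91 ≈ 89934.0659.
Complete frames: 89934.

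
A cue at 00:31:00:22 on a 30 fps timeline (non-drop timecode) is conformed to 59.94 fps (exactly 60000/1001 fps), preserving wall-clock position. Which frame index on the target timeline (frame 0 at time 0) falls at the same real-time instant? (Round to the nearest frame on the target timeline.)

frame 111532

Source frame index: (0×3600 + 31×60 + 0) × 30 + 22 = 55822.
Real time: 55822 / (30) = 27911/15 s.
Target frame: (27911/15) × (60000/1001) = 8588000/77 ≈ 111532.468 → 111532.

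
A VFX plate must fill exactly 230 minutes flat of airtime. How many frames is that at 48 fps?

230 min = 13800 s.
Frames = 13800 × 48 = 662400.

662400 frames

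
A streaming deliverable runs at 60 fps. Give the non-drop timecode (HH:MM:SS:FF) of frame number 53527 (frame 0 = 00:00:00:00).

00:14:52:07

53527 ÷ 60 = 892 full seconds, remainder 7 frames.
892 s = 0 h 14 min 52 s.
Timecode: 00:14:52:07.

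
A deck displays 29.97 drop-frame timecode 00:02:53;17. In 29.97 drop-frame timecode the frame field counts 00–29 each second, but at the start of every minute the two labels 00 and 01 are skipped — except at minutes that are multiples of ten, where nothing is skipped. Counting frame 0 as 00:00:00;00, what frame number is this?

As if non-drop at 30 labels/s: (0 × 3600 + 2 × 60 + 53) × 30 + 17 = 5207.
Minute boundaries passed: 2; those not divisible by 10: 2 − 0 = 2; dropped labels = 2 × 2 = 4.
Actual frame index = 5207 − 4 = 5203.

5203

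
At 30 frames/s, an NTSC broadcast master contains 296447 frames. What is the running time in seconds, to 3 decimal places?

Running time = 296447 × 1/30 = 296447/30 s ≈ 9881.567 s.

9881.567 seconds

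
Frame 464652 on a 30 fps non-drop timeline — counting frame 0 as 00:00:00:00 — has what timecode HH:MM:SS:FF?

04:18:08:12

464652 ÷ 30 = 15488 full seconds, remainder 12 frames.
15488 s = 4 h 18 min 8 s.
Timecode: 04:18:08:12.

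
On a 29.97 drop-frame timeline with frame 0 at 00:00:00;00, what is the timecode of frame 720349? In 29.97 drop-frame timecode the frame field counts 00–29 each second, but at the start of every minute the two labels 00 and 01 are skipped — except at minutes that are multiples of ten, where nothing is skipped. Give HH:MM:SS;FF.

Each 10-minute DF block holds 10 × 60 × 30 − 9 × 2 = 17982 frames. 720349 ÷ 17982 → 40 full blocks, remainder 1069.
Within the partial block the first minute is 1800 frames and each further minute 1798, so 0 further minute boundaries passed. Total skipped labels = 18 × 40 + 2 × 0 = 720.
Non-drop label index = 720349 + 720 = 721069; at 30 labels/s that is 06:40:35:19, i.e. DF 06:40:35;19.

06:40:35;19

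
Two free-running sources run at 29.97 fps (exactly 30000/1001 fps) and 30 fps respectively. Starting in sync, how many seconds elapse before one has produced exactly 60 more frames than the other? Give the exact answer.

2002 seconds

The gap grows by |30 − 30000/1001| = 30/1001 frames per second.
Time for a 60-frame gap: 60 ÷ (30/1001) = 2002 s.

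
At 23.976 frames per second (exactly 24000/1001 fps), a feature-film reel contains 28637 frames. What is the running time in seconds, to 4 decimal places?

1194.4015 seconds

Running time = 28637 × 1001/24000 = 28665637/24000 s ≈ 1194.4015 s.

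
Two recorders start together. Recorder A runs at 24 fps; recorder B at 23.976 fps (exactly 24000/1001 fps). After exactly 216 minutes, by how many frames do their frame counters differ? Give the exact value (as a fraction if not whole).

311040/1001 frames

216 min = 12960 s.
A emits 24 × 12960 = 311040 frames; B emits 24000/1001 × 12960 = 311040000/1001.
Difference = 311040/1001 frames (≈ 310.7293); B is behind A.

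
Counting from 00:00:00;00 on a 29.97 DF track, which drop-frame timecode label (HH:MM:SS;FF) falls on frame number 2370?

Each 10-minute DF block holds 10 × 60 × 30 − 9 × 2 = 17982 frames. 2370 ÷ 17982 → 0 full blocks, remainder 2370.
Within the partial block the first minute is 1800 frames and each further minute 1798, so 1 further minute boundary passed. Total skipped labels = 18 × 0 + 2 × 1 = 2.
Non-drop label index = 2370 + 2 = 2372; at 30 labels/s that is 00:01:19:02, i.e. DF 00:01:19;02.

00:01:19;02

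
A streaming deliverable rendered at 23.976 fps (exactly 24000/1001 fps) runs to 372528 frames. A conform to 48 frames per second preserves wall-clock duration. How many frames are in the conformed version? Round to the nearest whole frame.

Frames at target rate = 372528 × (48) / (24000/1001) = 93225132/125 ≈ 745801.056.
Nearest whole frame: 745801.

745801 frames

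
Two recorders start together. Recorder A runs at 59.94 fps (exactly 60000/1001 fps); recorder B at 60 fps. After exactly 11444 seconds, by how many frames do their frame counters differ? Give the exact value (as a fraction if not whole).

A emits 60000/1001 × 11444 = 686640000/1001 frames; B emits 60 × 11444 = 686640.
Difference = 686640/1001 frames (≈ 685.9540); B is ahead of A.

686640/1001 frames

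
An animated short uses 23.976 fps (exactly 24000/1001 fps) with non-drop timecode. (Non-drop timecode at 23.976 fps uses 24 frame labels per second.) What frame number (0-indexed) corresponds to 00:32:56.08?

Total seconds to the label: (0 × 3600 + 32 × 60 + 56) = 1976.
Frame index = 1976 × 24 + 8 = 47432.

frame 47432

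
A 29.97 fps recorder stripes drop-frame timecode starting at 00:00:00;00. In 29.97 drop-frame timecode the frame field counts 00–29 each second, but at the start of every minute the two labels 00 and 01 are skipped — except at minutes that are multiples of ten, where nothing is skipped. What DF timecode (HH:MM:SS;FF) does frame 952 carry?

00:00:31;22

Each 10-minute DF block holds 10 × 60 × 30 − 9 × 2 = 17982 frames. 952 ÷ 17982 → 0 full blocks, remainder 952.
Within the partial block the first minute is 1800 frames and each further minute 1798, so 0 further minute boundaries passed. Total skipped labels = 18 × 0 + 2 × 0 = 0.
Non-drop label index = 952 + 0 = 952; at 30 labels/s that is 00:00:31:22, i.e. DF 00:00:31;22.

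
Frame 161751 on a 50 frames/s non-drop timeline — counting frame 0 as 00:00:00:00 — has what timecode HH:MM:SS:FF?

161751 ÷ 50 = 3235 full seconds, remainder 1 frame.
3235 s = 0 h 53 min 55 s.
Timecode: 00:53:55:01.

00:53:55:01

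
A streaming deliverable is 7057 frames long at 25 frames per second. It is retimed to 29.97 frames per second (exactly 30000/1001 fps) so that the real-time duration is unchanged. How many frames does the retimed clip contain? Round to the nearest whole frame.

8460 frames

Frames at target rate = 7057 × (30000/1001) / (25) = 8468400/1001 ≈ 8459.940.
Nearest whole frame: 8460.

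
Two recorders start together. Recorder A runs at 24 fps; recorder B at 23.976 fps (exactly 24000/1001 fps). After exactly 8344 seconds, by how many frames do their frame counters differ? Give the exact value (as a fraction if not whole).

28608/143 frames

A emits 24 × 8344 = 200256 frames; B emits 24000/1001 × 8344 = 28608000/143.
Difference = 28608/143 frames (≈ 200.0559); B is behind A.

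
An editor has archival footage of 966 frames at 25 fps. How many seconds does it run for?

Running time = 966 / (25) = 38.64 s.

38.64 seconds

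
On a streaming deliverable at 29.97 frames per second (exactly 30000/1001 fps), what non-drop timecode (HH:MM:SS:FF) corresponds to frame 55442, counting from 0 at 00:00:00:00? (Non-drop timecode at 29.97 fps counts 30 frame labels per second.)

55442 ÷ 30 = 1848 full seconds, remainder 2 frames.
1848 s = 0 h 30 min 48 s.
Timecode: 00:30:48:02.

00:30:48:02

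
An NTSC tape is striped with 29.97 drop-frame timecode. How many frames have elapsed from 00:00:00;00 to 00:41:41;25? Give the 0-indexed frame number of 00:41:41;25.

74981

Complete 10-minute blocks: 4, each 17982 frames → 71928.
Remaining 1 whole minute in the current block: 1800 + 0 × 1798 = 1800 frames.
Within the current minute: 41 × 30 + 25 − 2 = 1253 (labels ;00/;01 skipped at this minute). Total = 71928 + 1800 + 1253 = 74981.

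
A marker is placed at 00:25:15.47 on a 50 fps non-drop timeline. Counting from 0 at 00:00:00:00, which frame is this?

frame 75797

Total seconds to the label: (0 × 3600 + 25 × 60 + 15) = 1515.
Frame index = 1515 × 50 + 47 = 75797.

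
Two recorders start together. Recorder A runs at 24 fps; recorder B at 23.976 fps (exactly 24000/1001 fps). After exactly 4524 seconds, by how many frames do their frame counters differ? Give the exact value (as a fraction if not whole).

A emits 24 × 4524 = 108576 frames; B emits 24000/1001 × 4524 = 8352000/77.
Difference = 8352/77 frames (≈ 108.4675); B is behind A.

8352/77 frames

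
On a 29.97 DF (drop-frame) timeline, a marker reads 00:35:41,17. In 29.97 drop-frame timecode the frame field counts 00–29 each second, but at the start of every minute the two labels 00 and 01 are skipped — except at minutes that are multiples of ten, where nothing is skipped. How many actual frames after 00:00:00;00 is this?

As if non-drop at 30 labels/s: (0 × 3600 + 35 × 60 + 41) × 30 + 17 = 64247.
Minute boundaries passed: 35; those not divisible by 10: 35 − 3 = 32; dropped labels = 2 × 32 = 64.
Actual frame index = 64247 − 64 = 64183.

64183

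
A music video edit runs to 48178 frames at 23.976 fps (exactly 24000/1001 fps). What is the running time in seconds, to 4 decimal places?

Running time = 48178 × 1001/24000 = 24113089/12000 s ≈ 2009.4241 s.

2009.4241 seconds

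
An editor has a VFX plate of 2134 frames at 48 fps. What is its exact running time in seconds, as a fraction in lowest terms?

1067/24 seconds

Running time = 2134 ÷ (48) = 2134 × 1/48 = 1067/24 s.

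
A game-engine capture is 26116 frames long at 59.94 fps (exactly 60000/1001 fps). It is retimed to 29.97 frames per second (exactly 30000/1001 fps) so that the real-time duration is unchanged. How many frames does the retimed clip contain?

13058 frames

Target frames = source frames × (target rate / source rate) = 26116 × (30000/1001)/(60000/1001) = 26116 × 1/2 = 13058.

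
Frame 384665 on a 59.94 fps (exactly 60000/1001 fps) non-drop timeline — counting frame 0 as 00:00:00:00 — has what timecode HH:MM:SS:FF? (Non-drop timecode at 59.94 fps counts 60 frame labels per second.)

384665 ÷ 60 = 6411 full seconds, remainder 5 frames.
6411 s = 1 h 46 min 51 s.
Timecode: 01:46:51:05.

01:46:51:05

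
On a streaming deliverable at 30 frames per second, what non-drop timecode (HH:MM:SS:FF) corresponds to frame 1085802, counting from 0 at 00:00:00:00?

1085802 ÷ 30 = 36193 full seconds, remainder 12 frames.
36193 s = 10 h 3 min 13 s.
Timecode: 10:03:13:12.

10:03:13:12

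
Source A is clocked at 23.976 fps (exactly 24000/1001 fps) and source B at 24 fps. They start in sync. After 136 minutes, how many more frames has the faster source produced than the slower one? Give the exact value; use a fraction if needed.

136 min = 8160 s.
A emits 24000/1001 × 8160 = 195840000/1001 frames; B emits 24 × 8160 = 195840.
Difference = 195840/1001 frames (≈ 195.6444); B is ahead of A.

195840/1001 frames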